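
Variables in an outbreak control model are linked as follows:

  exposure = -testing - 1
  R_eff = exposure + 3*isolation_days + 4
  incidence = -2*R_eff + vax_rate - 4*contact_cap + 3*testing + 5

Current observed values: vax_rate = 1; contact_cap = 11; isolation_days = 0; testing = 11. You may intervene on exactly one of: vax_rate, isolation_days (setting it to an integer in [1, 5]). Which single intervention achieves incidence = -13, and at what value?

Intervening on vax_rate: incidence = vax_rate + 10. Reaching -13 requires vax_rate = -23, outside [1, 5].
Intervening on isolation_days: with other inputs at their observed values, incidence = -6*isolation_days + 11. Solving for -13 gives isolation_days = 4, within [1, 5].

set isolation_days = 4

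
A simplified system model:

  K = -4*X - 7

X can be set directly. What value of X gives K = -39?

Solve -4*X - 7 = -39: X = (-39 + 7) / -4 = 8.

X = 8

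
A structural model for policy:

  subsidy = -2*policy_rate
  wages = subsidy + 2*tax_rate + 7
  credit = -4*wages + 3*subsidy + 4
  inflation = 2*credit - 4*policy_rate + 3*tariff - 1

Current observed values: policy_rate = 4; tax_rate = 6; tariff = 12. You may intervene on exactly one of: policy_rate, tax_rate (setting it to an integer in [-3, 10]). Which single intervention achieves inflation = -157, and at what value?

set tax_rate = 9

Intervening on policy_rate: the paths from policy_rate to inflation cancel (net effect zero), leaving inflation = -109; -157 is unreachable this way.
Intervening on tax_rate: with other inputs at their observed values, inflation = -16*tax_rate - 13. Solving for -157 gives tax_rate = 9, within [-3, 10].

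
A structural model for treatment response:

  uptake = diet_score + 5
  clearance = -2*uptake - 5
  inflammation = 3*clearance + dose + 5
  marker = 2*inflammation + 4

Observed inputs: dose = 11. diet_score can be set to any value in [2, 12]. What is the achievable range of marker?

-198 to -78

Substituting into the clearance equation gives clearance = -2*diet_score - 15.
Substituting into the inflammation equation gives inflammation = -6*diet_score - 29.
So marker = -12*diet_score - 54.
Linear in diet_score, so extremes are at the endpoints: diet_score = 2 gives marker = -78; diet_score = 12 gives marker = -198.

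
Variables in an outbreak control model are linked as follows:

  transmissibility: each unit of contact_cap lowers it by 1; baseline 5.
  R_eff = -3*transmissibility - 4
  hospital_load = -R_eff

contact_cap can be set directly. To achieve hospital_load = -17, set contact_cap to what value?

Substituting into the R_eff equation gives R_eff = 3*contact_cap - 19.
Substituting into the hospital_load equation gives hospital_load = -3*contact_cap + 19.
Solve -3*contact_cap + 19 = -17: contact_cap = (-17 - 19) / -3 = 12.

contact_cap = 12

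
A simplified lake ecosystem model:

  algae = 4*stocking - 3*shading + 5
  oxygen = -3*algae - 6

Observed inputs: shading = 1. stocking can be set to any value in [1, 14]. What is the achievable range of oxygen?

Substituting into the algae equation gives algae = 4*stocking + 2.
Substituting into the oxygen equation gives oxygen = -12*stocking - 12.
Linear in stocking, so extremes are at the endpoints: stocking = 1 gives oxygen = -24; stocking = 14 gives oxygen = -180.

-180 to -24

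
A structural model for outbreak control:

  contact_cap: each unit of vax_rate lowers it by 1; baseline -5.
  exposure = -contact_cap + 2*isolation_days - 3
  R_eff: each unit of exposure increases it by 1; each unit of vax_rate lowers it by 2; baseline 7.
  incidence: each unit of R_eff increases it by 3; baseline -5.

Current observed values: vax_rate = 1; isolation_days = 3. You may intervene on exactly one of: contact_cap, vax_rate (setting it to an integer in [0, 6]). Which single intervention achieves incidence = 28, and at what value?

set vax_rate = 4

Intervening on contact_cap: incidence = -3*contact_cap + 19. Reaching 28 requires contact_cap = -3, outside [0, 6].
Intervening on vax_rate: with other inputs at their observed values, incidence = -3*vax_rate + 40. Solving for 28 gives vax_rate = 4, within [0, 6].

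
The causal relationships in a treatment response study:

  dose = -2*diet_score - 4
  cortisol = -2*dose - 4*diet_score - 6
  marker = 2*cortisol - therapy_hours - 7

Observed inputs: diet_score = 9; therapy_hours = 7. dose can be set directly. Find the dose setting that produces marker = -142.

dose = 11

Intervening on dose fixes its value directly, overriding its dependence on diet_score.
Substituting into the cortisol equation gives cortisol = -2*dose - 42.
Substituting into the marker equation gives marker = -4*dose - 98.
Solve -4*dose - 98 = -142: dose = (-142 + 98) / -4 = 11.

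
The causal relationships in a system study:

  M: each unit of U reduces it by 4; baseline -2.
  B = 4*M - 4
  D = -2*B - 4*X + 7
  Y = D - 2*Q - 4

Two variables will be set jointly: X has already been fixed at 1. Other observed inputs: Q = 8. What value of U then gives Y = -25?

With X held at 1:
Substituting into the B equation gives B = -16*U - 12.
D becomes 32*U + 27.
Substituting into the Y equation gives Y = 32*U + 7.
Solve 32*U + 7 = -25: U = (-25 - 7) / 32 = -1.

U = -1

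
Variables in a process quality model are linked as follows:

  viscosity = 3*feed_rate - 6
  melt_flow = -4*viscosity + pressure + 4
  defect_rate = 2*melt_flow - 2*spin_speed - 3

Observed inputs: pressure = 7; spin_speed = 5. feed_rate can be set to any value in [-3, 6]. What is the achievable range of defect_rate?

-87 to 129

Substituting into the melt_flow equation gives melt_flow = -12*feed_rate + 35.
Substituting into the defect_rate equation gives defect_rate = -24*feed_rate + 57.
Linear in feed_rate, so extremes are at the endpoints: feed_rate = -3 gives defect_rate = 129; feed_rate = 6 gives defect_rate = -87.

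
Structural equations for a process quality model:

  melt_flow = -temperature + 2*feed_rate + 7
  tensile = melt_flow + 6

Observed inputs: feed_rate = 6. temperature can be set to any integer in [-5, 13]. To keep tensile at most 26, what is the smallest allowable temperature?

temperature = -1

Substituting into the melt_flow equation gives melt_flow = -temperature + 19.
Substituting into the tensile equation gives tensile = -temperature + 25.
Require -temperature + 25 ≤ 26, so temperature ≥ -1.
The smallest integer in [-5, 13] satisfying this is -1.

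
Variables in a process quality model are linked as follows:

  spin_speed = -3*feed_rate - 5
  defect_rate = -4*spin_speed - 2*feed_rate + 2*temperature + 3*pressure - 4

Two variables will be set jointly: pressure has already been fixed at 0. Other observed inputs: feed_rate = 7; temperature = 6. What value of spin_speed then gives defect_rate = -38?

With pressure held at 0:
Intervening on spin_speed fixes its value directly, overriding its dependence on feed_rate.
Substituting into the defect_rate equation gives defect_rate = -4*spin_speed - 6.
Solve -4*spin_speed - 6 = -38: spin_speed = (-38 + 6) / -4 = 8.

spin_speed = 8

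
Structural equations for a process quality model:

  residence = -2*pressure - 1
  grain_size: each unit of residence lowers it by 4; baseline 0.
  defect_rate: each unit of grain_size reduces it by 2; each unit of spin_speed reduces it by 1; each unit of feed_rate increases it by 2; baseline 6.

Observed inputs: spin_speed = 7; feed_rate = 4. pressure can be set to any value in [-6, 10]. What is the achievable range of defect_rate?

-161 to 95

Substituting into the grain_size equation gives grain_size = 8*pressure + 4.
Substituting into the defect_rate equation gives defect_rate = -16*pressure - 1.
Linear in pressure, so extremes are at the endpoints: pressure = -6 gives defect_rate = 95; pressure = 10 gives defect_rate = -161.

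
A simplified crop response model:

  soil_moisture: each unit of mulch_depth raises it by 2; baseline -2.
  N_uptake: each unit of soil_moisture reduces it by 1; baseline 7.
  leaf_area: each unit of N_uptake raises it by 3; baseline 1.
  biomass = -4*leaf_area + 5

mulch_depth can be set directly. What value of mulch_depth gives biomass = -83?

mulch_depth = 1

Substituting into the N_uptake equation gives N_uptake = -2*mulch_depth + 9.
This gives leaf_area = -6*mulch_depth + 28.
Substituting into the biomass equation gives biomass = 24*mulch_depth - 107.
Solve 24*mulch_depth - 107 = -83: mulch_depth = (-83 + 107) / 24 = 1.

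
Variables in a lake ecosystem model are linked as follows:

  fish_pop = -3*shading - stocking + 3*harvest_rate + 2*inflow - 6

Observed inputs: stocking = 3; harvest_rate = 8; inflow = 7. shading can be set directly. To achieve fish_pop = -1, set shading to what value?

Substituting into the fish_pop equation gives fish_pop = -3*shading + 29.
Solve -3*shading + 29 = -1: shading = (-1 - 29) / -3 = 10.

shading = 10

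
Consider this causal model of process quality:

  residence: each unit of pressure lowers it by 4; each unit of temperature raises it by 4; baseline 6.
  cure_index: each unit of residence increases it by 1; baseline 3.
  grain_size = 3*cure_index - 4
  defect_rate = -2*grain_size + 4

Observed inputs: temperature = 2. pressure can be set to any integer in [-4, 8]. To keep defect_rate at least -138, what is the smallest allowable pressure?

Substituting into the residence equation gives residence = -4*pressure + 14.
Substituting into the cure_index equation gives cure_index = -4*pressure + 17.
Substituting into the grain_size equation gives grain_size = -12*pressure + 47.
Substituting into the defect_rate equation gives defect_rate = 24*pressure - 90.
Require 24*pressure - 90 ≥ -138, so pressure ≥ -2.
The smallest integer in [-4, 8] satisfying this is -2.

pressure = -2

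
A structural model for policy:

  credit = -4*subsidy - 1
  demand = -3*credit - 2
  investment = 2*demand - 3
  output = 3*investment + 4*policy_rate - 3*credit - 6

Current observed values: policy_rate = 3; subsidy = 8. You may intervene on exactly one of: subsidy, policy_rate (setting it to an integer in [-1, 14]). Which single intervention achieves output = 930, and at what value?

Intervening on subsidy: with other inputs at their observed values, output = 84*subsidy + 6. Solving for 930 gives subsidy = 11, within [-1, 14].
Intervening on policy_rate: output = 4*policy_rate + 666. Reaching 930 requires policy_rate = 66, outside [-1, 14].

set subsidy = 11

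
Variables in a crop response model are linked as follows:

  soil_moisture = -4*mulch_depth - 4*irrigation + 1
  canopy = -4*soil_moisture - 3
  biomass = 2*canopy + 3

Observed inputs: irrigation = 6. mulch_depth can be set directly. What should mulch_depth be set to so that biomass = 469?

Substituting into the soil_moisture equation gives soil_moisture = -4*mulch_depth - 23.
canopy becomes 16*mulch_depth + 89.
biomass becomes 32*mulch_depth + 181.
Solve 32*mulch_depth + 181 = 469: mulch_depth = (469 - 181) / 32 = 9.

mulch_depth = 9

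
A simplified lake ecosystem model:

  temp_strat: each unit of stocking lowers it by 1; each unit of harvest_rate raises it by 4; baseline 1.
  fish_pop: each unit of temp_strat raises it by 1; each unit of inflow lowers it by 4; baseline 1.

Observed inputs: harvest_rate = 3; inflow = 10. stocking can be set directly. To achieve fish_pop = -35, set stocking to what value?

stocking = 9

Substituting into the temp_strat equation gives temp_strat = -stocking + 13.
So fish_pop = -stocking - 26.
Solve -stocking - 26 = -35: stocking = (-35 + 26) / -1 = 9.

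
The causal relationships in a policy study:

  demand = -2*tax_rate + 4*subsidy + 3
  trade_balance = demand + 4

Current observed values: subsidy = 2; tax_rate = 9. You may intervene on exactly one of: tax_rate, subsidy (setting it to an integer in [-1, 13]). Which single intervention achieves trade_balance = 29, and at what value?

Intervening on tax_rate: trade_balance = -2*tax_rate + 15. Reaching 29 requires tax_rate = -7, outside [-1, 13].
Intervening on subsidy: with other inputs at their observed values, trade_balance = 4*subsidy - 11. Solving for 29 gives subsidy = 10, within [-1, 13].

set subsidy = 10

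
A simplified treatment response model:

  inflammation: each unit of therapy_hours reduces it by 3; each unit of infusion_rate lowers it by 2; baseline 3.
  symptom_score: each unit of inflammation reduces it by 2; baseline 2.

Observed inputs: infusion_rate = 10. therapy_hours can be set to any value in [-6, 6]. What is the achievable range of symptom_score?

Substituting into the inflammation equation gives inflammation = -3*therapy_hours - 17.
Substituting into the symptom_score equation gives symptom_score = 6*therapy_hours + 36.
Linear in therapy_hours, so extremes are at the endpoints: therapy_hours = -6 gives symptom_score = 0; therapy_hours = 6 gives symptom_score = 72.

0 to 72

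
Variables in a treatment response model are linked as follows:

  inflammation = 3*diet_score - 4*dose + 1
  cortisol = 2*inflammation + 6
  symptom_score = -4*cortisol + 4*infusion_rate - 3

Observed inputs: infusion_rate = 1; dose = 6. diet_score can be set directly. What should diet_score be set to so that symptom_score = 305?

diet_score = -6

Substituting into the inflammation equation gives inflammation = 3*diet_score - 23.
So cortisol = 6*diet_score - 40.
This gives symptom_score = -24*diet_score + 161.
Solve -24*diet_score + 161 = 305: diet_score = (305 - 161) / -24 = -6.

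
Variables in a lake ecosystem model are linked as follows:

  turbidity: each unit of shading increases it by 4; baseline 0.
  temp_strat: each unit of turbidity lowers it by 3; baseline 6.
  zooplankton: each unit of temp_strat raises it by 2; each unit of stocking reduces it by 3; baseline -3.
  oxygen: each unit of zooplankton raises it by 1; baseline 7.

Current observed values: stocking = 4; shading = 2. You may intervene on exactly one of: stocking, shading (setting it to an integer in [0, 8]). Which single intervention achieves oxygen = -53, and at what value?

set stocking = 7

Intervening on stocking: with other inputs at their observed values, oxygen = -3*stocking - 32. Solving for -53 gives stocking = 7, within [0, 8].
Intervening on shading: oxygen = -24*shading + 4. Reaching -53 requires shading = 19/8, not an integer.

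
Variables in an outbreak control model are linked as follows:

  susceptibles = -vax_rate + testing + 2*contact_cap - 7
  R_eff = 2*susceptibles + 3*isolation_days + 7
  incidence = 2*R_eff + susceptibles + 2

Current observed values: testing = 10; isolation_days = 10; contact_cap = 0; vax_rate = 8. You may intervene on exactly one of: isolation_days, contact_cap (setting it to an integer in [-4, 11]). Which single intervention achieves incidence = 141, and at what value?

Intervening on isolation_days: incidence = 6*isolation_days - 9. Reaching 141 requires isolation_days = 25, outside [-4, 11].
Intervening on contact_cap: with other inputs at their observed values, incidence = 10*contact_cap + 51. Solving for 141 gives contact_cap = 9, within [-4, 11].

set contact_cap = 9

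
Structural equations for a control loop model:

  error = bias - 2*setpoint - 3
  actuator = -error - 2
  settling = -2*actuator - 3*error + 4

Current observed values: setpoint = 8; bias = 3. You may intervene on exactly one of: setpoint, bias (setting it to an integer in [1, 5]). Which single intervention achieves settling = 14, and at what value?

set setpoint = 3

Intervening on setpoint: with other inputs at their observed values, settling = 2*setpoint + 8. Solving for 14 gives setpoint = 3, within [1, 5].
Intervening on bias: settling = -bias + 27. Reaching 14 requires bias = 13, outside [1, 5].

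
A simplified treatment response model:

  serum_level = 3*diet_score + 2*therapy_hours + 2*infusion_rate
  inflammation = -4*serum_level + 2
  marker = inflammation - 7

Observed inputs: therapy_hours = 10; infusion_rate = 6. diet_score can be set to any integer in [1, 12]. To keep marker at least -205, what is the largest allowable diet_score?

Substituting into the serum_level equation gives serum_level = 3*diet_score + 32.
inflammation becomes -12*diet_score - 126.
Substituting into the marker equation gives marker = -12*diet_score - 133.
Require -12*diet_score - 133 ≥ -205, so diet_score ≤ 6.
The largest integer in [1, 12] satisfying this is 6.

diet_score = 6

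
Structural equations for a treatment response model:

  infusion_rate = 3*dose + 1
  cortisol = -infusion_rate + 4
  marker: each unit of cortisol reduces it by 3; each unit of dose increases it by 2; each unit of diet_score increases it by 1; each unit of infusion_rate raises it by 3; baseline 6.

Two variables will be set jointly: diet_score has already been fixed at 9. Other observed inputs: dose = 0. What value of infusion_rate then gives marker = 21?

With diet_score held at 9:
Intervening on infusion_rate fixes its value directly, overriding its dependence on dose.
Substituting into the marker equation gives marker = 6*infusion_rate + 3.
Solve 6*infusion_rate + 3 = 21: infusion_rate = (21 - 3) / 6 = 3.

infusion_rate = 3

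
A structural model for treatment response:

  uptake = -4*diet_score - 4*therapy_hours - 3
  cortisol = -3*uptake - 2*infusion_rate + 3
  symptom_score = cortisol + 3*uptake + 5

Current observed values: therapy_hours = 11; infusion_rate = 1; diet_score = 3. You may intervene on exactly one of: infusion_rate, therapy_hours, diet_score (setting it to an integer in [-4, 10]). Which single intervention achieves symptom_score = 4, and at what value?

set infusion_rate = 2

Intervening on infusion_rate: with other inputs at their observed values, symptom_score = -2*infusion_rate + 8. Solving for 4 gives infusion_rate = 2, within [-4, 10].
Intervening on therapy_hours: the paths from therapy_hours to symptom_score cancel (net effect zero), leaving symptom_score = 6; 4 is unreachable this way.
Intervening on diet_score: the paths from diet_score to symptom_score cancel (net effect zero), leaving symptom_score = 6; 4 is unreachable this way.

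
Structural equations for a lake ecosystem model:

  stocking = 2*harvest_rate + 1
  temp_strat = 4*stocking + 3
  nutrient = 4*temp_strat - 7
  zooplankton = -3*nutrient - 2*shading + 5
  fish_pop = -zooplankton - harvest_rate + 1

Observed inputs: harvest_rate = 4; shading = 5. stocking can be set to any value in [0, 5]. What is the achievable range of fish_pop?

17 to 257

Intervening on stocking fixes its value directly, overriding its dependence on harvest_rate.
Substituting into the nutrient equation gives nutrient = 16*stocking + 5.
This gives zooplankton = -48*stocking - 20.
This gives fish_pop = 48*stocking + 17.
Linear in stocking, so extremes are at the endpoints: stocking = 0 gives fish_pop = 17; stocking = 5 gives fish_pop = 257.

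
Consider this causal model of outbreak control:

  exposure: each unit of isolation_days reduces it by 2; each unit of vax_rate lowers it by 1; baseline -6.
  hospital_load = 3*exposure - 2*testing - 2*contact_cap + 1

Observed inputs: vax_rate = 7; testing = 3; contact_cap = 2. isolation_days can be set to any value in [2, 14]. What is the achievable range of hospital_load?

Substituting into the exposure equation gives exposure = -2*isolation_days - 13.
This gives hospital_load = -6*isolation_days - 48.
Linear in isolation_days, so extremes are at the endpoints: isolation_days = 2 gives hospital_load = -60; isolation_days = 14 gives hospital_load = -132.

-132 to -60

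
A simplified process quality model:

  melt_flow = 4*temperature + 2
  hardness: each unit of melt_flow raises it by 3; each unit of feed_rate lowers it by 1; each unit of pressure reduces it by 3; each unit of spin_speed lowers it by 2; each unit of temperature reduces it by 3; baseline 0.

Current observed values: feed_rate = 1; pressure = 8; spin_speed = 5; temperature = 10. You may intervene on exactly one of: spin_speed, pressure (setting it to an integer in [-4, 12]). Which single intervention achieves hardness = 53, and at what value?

Intervening on spin_speed: with other inputs at their observed values, hardness = -2*spin_speed + 71. Solving for 53 gives spin_speed = 9, within [-4, 12].
Intervening on pressure: hardness = -3*pressure + 85. Reaching 53 requires pressure = 32/3, not an integer.

set spin_speed = 9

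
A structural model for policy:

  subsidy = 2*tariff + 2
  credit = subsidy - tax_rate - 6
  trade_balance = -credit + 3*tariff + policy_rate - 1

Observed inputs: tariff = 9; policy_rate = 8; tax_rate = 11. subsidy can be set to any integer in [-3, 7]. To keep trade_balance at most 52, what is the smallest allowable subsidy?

subsidy = -1

Intervening on subsidy fixes its value directly, overriding its dependence on tariff.
Substituting into the credit equation gives credit = subsidy - 17.
Substituting into the trade_balance equation gives trade_balance = -subsidy + 51.
Require -subsidy + 51 ≤ 52, so subsidy ≥ -1.
The smallest integer in [-3, 7] satisfying this is -1.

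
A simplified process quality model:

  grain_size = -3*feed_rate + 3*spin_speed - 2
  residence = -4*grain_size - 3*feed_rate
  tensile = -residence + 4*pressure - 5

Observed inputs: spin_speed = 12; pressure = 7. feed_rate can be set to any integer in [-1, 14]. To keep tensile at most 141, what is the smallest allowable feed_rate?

feed_rate = 2

Substituting into the grain_size equation gives grain_size = -3*feed_rate + 34.
Substituting into the residence equation gives residence = 9*feed_rate - 136.
Substituting into the tensile equation gives tensile = -9*feed_rate + 159.
Require -9*feed_rate + 159 ≤ 141, so feed_rate ≥ 2.
The smallest integer in [-1, 14] satisfying this is 2.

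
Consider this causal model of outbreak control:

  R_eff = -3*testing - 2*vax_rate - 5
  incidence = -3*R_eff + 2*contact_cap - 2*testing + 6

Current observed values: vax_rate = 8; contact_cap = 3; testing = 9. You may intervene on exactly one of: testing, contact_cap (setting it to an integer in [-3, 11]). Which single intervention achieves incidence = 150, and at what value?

set contact_cap = 9

Intervening on testing: incidence = 7*testing + 75. Reaching 150 requires testing = 75/7, not an integer.
Intervening on contact_cap: with other inputs at their observed values, incidence = 2*contact_cap + 132. Solving for 150 gives contact_cap = 9, within [-3, 11].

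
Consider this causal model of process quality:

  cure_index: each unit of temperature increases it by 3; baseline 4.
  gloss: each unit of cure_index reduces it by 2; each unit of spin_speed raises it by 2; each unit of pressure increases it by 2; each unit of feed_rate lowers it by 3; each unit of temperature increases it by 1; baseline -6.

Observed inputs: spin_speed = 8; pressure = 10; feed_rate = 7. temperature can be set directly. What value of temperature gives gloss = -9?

temperature = 2

Substituting into the gloss equation gives gloss = -5*temperature + 1.
Solve -5*temperature + 1 = -9: temperature = (-9 - 1) / -5 = 2.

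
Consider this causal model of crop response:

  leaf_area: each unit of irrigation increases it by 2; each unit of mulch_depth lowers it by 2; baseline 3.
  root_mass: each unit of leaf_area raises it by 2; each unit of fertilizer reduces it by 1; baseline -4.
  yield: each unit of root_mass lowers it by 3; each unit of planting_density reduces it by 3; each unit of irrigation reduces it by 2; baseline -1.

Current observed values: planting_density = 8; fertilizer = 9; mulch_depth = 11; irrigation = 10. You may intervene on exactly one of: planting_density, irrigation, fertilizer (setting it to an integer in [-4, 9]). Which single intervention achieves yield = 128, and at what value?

set irrigation = 0

Intervening on planting_density: yield = -3*planting_density + 12. Reaching 128 requires planting_density = -116/3, not an integer.
Intervening on irrigation: with other inputs at their observed values, yield = -14*irrigation + 128. Solving for 128 gives irrigation = 0, within [-4, 9].
Intervening on fertilizer: yield = 3*fertilizer - 39. Reaching 128 requires fertilizer = 167/3, not an integer.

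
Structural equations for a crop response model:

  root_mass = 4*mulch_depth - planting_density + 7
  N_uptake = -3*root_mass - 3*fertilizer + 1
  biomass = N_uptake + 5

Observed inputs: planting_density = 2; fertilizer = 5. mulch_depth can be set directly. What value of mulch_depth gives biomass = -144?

Substituting into the root_mass equation gives root_mass = 4*mulch_depth + 5.
N_uptake becomes -12*mulch_depth - 29.
Substituting into the biomass equation gives biomass = -12*mulch_depth - 24.
Solve -12*mulch_depth - 24 = -144: mulch_depth = (-144 + 24) / -12 = 10.

mulch_depth = 10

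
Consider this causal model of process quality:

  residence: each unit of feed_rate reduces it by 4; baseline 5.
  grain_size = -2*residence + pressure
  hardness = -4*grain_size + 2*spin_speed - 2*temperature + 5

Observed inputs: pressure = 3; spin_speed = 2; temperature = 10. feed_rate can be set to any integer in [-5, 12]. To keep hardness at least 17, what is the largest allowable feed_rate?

feed_rate = 0

Substituting into the grain_size equation gives grain_size = 8*feed_rate - 7.
Substituting into the hardness equation gives hardness = -32*feed_rate + 17.
Require -32*feed_rate + 17 ≥ 17, so feed_rate ≤ 0.
The largest integer in [-5, 12] satisfying this is 0.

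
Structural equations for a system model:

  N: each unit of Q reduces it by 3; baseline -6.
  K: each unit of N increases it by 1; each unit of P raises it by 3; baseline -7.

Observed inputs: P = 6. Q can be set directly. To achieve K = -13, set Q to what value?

Substituting into the K equation gives K = -3*Q + 5.
Solve -3*Q + 5 = -13: Q = (-13 - 5) / -3 = 6.

Q = 6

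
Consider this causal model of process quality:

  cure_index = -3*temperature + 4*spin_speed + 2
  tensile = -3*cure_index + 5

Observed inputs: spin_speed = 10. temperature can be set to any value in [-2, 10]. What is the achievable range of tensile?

Substituting into the cure_index equation gives cure_index = -3*temperature + 42.
This gives tensile = 9*temperature - 121.
Linear in temperature, so extremes are at the endpoints: temperature = -2 gives tensile = -139; temperature = 10 gives tensile = -31.

-139 to -31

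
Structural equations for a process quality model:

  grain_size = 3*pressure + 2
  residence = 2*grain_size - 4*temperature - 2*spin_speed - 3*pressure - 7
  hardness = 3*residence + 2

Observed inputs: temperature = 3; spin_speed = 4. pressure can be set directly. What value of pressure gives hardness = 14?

pressure = 9

Substituting into the residence equation gives residence = 3*pressure - 23.
Substituting into the hardness equation gives hardness = 9*pressure - 67.
Solve 9*pressure - 67 = 14: pressure = (14 + 67) / 9 = 9.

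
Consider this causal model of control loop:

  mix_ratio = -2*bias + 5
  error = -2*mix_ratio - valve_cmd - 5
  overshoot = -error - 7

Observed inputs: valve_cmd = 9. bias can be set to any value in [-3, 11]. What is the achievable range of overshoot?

Substituting into the error equation gives error = 4*bias - 24.
So overshoot = -4*bias + 17.
Linear in bias, so extremes are at the endpoints: bias = -3 gives overshoot = 29; bias = 11 gives overshoot = -27.

-27 to 29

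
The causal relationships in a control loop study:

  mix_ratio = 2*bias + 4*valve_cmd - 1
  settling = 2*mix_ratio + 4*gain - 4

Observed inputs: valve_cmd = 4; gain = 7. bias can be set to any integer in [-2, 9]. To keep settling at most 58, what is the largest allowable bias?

Substituting into the mix_ratio equation gives mix_ratio = 2*bias + 15.
Substituting into the settling equation gives settling = 4*bias + 54.
Require 4*bias + 54 ≤ 58, so bias ≤ 1.
The largest integer in [-2, 9] satisfying this is 1.

bias = 1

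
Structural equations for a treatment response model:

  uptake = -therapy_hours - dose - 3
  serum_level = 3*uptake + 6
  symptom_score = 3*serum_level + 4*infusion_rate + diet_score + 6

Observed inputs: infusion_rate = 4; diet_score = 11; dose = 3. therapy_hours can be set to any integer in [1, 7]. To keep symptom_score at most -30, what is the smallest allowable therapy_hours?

therapy_hours = 3

Substituting into the uptake equation gives uptake = -therapy_hours - 6.
serum_level becomes -3*therapy_hours - 12.
Substituting into the symptom_score equation gives symptom_score = -9*therapy_hours - 3.
Require -9*therapy_hours - 3 ≤ -30, so therapy_hours ≥ 3.
The smallest integer in [1, 7] satisfying this is 3.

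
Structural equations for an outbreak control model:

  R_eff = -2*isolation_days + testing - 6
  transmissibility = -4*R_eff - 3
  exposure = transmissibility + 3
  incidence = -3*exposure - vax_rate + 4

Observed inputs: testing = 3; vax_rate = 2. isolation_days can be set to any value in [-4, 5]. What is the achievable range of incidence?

-154 to 62

Substituting into the R_eff equation gives R_eff = -2*isolation_days - 3.
So transmissibility = 8*isolation_days + 9.
Substituting into the exposure equation gives exposure = 8*isolation_days + 12.
So incidence = -24*isolation_days - 34.
Linear in isolation_days, so extremes are at the endpoints: isolation_days = -4 gives incidence = 62; isolation_days = 5 gives incidence = -154.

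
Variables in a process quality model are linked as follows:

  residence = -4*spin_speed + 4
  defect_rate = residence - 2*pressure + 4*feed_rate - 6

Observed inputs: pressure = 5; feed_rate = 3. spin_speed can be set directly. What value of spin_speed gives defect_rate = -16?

Substituting into the defect_rate equation gives defect_rate = -4*spin_speed.
Solve -4*spin_speed = -16: spin_speed = -16 / -4 = 4.

spin_speed = 4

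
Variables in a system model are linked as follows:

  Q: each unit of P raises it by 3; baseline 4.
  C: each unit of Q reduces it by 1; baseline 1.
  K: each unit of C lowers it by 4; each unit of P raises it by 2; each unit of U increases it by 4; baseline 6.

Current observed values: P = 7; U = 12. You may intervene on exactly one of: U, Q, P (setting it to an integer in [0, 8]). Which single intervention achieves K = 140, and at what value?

set U = 6

Intervening on U: with other inputs at their observed values, K = 4*U + 116. Solving for 140 gives U = 6, within [0, 8].
Intervening on Q: K = 4*Q + 64. Reaching 140 requires Q = 19, outside [0, 8].
Intervening on P: K = 14*P + 66. Reaching 140 requires P = 37/7, not an integer.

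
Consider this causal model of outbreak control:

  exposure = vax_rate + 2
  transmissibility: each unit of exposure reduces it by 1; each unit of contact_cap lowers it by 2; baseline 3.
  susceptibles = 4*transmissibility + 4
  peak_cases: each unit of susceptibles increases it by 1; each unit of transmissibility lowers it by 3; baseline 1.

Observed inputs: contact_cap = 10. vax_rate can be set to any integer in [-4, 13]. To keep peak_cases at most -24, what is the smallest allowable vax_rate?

Substituting into the transmissibility equation gives transmissibility = -vax_rate - 19.
Substituting into the susceptibles equation gives susceptibles = -4*vax_rate - 72.
This gives peak_cases = -vax_rate - 14.
Require -vax_rate - 14 ≤ -24, so vax_rate ≥ 10.
The smallest integer in [-4, 13] satisfying this is 10.

vax_rate = 10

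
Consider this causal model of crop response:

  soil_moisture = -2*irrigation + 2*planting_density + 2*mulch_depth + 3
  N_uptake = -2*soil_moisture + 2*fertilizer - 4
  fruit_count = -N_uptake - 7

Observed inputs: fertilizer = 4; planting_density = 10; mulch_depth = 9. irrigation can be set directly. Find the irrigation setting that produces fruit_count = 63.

Substituting into the soil_moisture equation gives soil_moisture = -2*irrigation + 41.
Substituting into the N_uptake equation gives N_uptake = 4*irrigation - 78.
So fruit_count = -4*irrigation + 71.
Solve -4*irrigation + 71 = 63: irrigation = (63 - 71) / -4 = 2.

irrigation = 2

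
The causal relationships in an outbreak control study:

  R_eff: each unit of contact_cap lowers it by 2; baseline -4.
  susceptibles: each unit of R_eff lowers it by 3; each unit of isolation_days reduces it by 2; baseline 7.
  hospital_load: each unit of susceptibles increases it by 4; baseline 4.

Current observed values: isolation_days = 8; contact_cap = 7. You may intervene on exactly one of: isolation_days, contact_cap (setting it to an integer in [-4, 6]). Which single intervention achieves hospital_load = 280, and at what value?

Intervening on isolation_days: with other inputs at their observed values, hospital_load = -8*isolation_days + 248. Solving for 280 gives isolation_days = -4, within [-4, 6].
Intervening on contact_cap: hospital_load = 24*contact_cap + 16. Reaching 280 requires contact_cap = 11, outside [-4, 6].

set isolation_days = -4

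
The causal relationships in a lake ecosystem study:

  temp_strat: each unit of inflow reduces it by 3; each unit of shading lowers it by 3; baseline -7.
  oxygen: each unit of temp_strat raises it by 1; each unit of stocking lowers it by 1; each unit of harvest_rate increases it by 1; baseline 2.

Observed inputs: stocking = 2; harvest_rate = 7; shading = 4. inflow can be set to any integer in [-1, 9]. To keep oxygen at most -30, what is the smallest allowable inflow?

Substituting into the temp_strat equation gives temp_strat = -3*inflow - 19.
This gives oxygen = -3*inflow - 12.
Require -3*inflow - 12 ≤ -30, so inflow ≥ 6.
The smallest integer in [-1, 9] satisfying this is 6.

inflow = 6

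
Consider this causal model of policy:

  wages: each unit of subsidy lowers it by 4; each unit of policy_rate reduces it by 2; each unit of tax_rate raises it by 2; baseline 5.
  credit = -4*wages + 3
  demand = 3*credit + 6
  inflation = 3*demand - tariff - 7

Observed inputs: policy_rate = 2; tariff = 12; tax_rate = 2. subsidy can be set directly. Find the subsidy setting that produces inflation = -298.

subsidy = -1

Substituting into the wages equation gives wages = -4*subsidy + 5.
This gives credit = 16*subsidy - 17.
So demand = 48*subsidy - 45.
So inflation = 144*subsidy - 154.
Solve 144*subsidy - 154 = -298: subsidy = (-298 + 154) / 144 = -1.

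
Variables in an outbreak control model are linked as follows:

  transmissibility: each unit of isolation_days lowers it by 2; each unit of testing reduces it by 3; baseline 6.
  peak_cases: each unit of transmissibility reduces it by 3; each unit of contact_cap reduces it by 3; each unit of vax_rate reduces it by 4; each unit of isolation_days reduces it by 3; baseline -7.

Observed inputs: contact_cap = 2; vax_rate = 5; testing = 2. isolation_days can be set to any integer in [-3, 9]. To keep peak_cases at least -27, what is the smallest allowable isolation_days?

Substituting into the transmissibility equation gives transmissibility = -2*isolation_days.
Substituting into the peak_cases equation gives peak_cases = 3*isolation_days - 33.
Require 3*isolation_days - 33 ≥ -27, so isolation_days ≥ 2.
The smallest integer in [-3, 9] satisfying this is 2.

isolation_days = 2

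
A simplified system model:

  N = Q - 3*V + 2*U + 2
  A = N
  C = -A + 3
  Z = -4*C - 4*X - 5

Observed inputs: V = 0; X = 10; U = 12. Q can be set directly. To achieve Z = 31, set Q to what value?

Q = -4

Substituting into the N equation gives N = Q + 26.
Substituting into the A equation gives A = Q + 26.
Substituting into the C equation gives C = -Q - 23.
Z becomes 4*Q + 47.
Solve 4*Q + 47 = 31: Q = (31 - 47) / 4 = -4.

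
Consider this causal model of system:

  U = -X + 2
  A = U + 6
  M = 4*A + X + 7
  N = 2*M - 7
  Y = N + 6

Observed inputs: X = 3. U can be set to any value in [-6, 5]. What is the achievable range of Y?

19 to 107

Intervening on U fixes its value directly, overriding its dependence on X.
Substituting into the M equation gives M = 4*U + 34.
So N = 8*U + 61.
Substituting into the Y equation gives Y = 8*U + 67.
Linear in U, so extremes are at the endpoints: U = -6 gives Y = 19; U = 5 gives Y = 107.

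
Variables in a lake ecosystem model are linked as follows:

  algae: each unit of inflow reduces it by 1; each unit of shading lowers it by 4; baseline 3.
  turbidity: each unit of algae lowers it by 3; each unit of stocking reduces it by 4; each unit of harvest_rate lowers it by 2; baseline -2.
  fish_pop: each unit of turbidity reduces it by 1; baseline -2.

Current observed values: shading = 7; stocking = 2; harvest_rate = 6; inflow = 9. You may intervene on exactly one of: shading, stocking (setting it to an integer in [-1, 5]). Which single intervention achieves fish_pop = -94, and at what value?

set stocking = -1

Intervening on shading: fish_pop = -12*shading + 2. Reaching -94 requires shading = 8, outside [-1, 5].
Intervening on stocking: with other inputs at their observed values, fish_pop = 4*stocking - 90. Solving for -94 gives stocking = -1, within [-1, 5].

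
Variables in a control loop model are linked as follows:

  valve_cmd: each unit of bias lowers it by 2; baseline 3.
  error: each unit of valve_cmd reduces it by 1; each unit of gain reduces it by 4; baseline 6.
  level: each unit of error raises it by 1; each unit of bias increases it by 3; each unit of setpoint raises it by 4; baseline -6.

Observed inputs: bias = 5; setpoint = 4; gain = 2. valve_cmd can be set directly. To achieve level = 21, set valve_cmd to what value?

valve_cmd = 2

Intervening on valve_cmd fixes its value directly, overriding its dependence on bias.
Substituting into the error equation gives error = -valve_cmd - 2.
level becomes -valve_cmd + 23.
Solve -valve_cmd + 23 = 21: valve_cmd = (21 - 23) / -1 = 2.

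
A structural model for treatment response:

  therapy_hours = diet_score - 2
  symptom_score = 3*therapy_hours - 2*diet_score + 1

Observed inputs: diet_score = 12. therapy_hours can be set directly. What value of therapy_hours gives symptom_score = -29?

Intervening on therapy_hours fixes its value directly, overriding its dependence on diet_score.
Substituting into the symptom_score equation gives symptom_score = 3*therapy_hours - 23.
Solve 3*therapy_hours - 23 = -29: therapy_hours = (-29 + 23) / 3 = -2.

therapy_hours = -2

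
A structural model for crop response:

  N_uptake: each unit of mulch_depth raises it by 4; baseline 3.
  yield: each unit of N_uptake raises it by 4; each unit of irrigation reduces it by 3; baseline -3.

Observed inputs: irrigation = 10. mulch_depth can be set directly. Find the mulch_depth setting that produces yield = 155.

mulch_depth = 11

Substituting into the yield equation gives yield = 16*mulch_depth - 21.
Solve 16*mulch_depth - 21 = 155: mulch_depth = (155 + 21) / 16 = 11.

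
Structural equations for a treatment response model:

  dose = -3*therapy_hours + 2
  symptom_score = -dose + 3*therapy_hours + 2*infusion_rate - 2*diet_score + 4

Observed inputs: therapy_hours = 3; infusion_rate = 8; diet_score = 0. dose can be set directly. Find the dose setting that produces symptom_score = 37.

dose = -8

Intervening on dose fixes its value directly, overriding its dependence on therapy_hours.
Substituting into the symptom_score equation gives symptom_score = -dose + 29.
Solve -dose + 29 = 37: dose = (37 - 29) / -1 = -8.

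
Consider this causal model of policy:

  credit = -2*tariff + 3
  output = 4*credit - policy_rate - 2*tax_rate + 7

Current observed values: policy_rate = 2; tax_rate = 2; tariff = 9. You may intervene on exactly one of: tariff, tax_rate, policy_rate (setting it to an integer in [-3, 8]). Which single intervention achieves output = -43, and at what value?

Intervening on tariff: with other inputs at their observed values, output = -8*tariff + 13. Solving for -43 gives tariff = 7, within [-3, 8].
Intervening on tax_rate: output = -2*tax_rate - 55. Reaching -43 requires tax_rate = -6, outside [-3, 8].
Intervening on policy_rate: output = -policy_rate - 57. Reaching -43 requires policy_rate = -14, outside [-3, 8].

set tariff = 7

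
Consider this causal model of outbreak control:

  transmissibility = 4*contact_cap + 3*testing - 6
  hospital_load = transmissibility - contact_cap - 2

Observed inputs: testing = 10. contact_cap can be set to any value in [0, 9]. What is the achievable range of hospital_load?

22 to 49

Substituting into the transmissibility equation gives transmissibility = 4*contact_cap + 24.
Substituting into the hospital_load equation gives hospital_load = 3*contact_cap + 22.
Linear in contact_cap, so extremes are at the endpoints: contact_cap = 0 gives hospital_load = 22; contact_cap = 9 gives hospital_load = 49.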